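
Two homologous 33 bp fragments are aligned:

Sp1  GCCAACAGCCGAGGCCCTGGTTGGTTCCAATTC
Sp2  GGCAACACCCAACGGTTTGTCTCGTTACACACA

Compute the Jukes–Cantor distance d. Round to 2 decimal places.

0.70

The sequences differ at 15 of 33 sites, so p = 15/33 ≈ 0.454545.
d = −(3/4) ln(1 − 4p/3) = −0.75 ln(1 − 0.60606) = −0.75 ln(0.39394)
  = −0.75 × (-0.931557) = 0.698668 substitutions/site.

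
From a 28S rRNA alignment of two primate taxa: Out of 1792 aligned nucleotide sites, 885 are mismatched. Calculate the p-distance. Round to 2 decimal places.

p = 885/1792 = 0.493861… ≈ 0.49 (to 2 d.p.).

0.49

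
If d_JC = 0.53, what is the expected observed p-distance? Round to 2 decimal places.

0.38

p = (3/4)(1 − e^(−4d/3)) = 0.75 × (1 − e^(-0.706667)) = 0.75 × (1 − 0.493286) = 0.380036.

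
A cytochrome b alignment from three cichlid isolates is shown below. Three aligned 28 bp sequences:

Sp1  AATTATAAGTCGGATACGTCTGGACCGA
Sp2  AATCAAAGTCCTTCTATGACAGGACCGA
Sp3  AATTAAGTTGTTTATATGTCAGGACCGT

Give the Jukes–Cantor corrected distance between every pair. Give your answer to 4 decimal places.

Sp1–Sp2: 11/28 sites differ → p ≈ 0.392857, d = −0.75 ln(1 − 0.523809) = 0.556452 ≈ 0.5565.
Sp1–Sp3: 11/28 sites differ → p ≈ 0.392857, d = −0.75 ln(1 − 0.523809) = 0.556452 ≈ 0.5565.
Sp2–Sp3: 8/28 sites differ → p ≈ 0.285714, d = −0.75 ln(1 − 0.380952) = 0.359679 ≈ 0.3597.

d(Sp1,Sp2) = 0.5565, d(Sp1,Sp3) = 0.5565, d(Sp2,Sp3) = 0.3597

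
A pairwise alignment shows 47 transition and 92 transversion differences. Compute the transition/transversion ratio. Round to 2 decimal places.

R = 47/92 = 0.510869… ≈ 0.51 (to 2 d.p.).

0.51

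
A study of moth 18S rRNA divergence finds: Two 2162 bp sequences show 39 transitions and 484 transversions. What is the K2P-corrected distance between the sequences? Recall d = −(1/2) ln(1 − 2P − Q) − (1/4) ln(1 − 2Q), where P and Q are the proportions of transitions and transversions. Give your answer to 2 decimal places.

P = 39/2162 ≈ 0.018039 and Q = 484/2162 ≈ 0.223867.
Under the Kimura two-parameter model, d = −½ ln(1 − 2P − Q) − ¼ ln(1 − 2Q).
1 − 2P − Q = 0.740055, giving −½ ln(0.740055) = 0.150515.
1 − 2Q = 0.552266, giving −¼ ln(0.552266) = 0.148431.
d = 0.150515 + 0.148431 = 0.298946.

0.30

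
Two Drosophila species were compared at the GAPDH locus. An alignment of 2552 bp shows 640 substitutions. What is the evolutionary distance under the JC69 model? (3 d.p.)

0.305

p = 640/2552 ≈ 0.250784.
d = −(3/4) ln(1 − 4p/3) = −0.75 ln(1 − 0.334379) = −0.75 ln(0.665621)
  = −0.75 × (-0.407035) = 0.305276 substitutions/site.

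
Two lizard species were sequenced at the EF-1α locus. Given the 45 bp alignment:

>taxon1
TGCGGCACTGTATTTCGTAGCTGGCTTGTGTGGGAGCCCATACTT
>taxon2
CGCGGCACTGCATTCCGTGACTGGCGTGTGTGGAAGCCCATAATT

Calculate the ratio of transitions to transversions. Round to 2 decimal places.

3.00

Transitions are A↔G and C↔T; transversions are all other mismatches.
Transitions: 6. Transversions: 2.
R = 6/2 = 3.00.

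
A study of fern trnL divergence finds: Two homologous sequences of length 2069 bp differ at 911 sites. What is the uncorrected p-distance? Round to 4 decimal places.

0.4403

p = 911/2069 = 0.440309… ≈ 0.4403 (to 4 d.p.).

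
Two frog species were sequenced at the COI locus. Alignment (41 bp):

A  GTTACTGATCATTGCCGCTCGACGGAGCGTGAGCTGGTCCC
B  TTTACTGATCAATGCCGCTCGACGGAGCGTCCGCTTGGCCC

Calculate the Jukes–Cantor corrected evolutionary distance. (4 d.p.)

The sequences differ at 6 of 41 sites (1, 12, 31, 32, 36, 38), so p = 6/41 ≈ 0.146341.
d = −(3/4) ln(1 − 4p/3) = −0.75 ln(1 − 0.195121) = −0.75 ln(0.804879)
  = −0.75 × (-0.217063) = 0.162797 substitutions/site.

0.1628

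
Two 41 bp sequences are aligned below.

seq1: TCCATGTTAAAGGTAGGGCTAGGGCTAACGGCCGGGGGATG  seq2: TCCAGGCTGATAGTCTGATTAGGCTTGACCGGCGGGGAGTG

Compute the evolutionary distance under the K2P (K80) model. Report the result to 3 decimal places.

Of 41 sites, 9 differences are transitions and 7 are transversions, so P = 9/41 ≈ 0.219512 and Q = 7/41 ≈ 0.170732.
Under the Kimura two-parameter model, d = −½ ln(1 − 2P − Q) − ¼ ln(1 − 2Q).
1 − 2P − Q = 0.390244, giving −½ ln(0.390244) = 0.470492.
1 − 2Q = 0.658536, giving −¼ ln(0.658536) = 0.104434.
d = 0.470492 + 0.104434 = 0.574926.

0.575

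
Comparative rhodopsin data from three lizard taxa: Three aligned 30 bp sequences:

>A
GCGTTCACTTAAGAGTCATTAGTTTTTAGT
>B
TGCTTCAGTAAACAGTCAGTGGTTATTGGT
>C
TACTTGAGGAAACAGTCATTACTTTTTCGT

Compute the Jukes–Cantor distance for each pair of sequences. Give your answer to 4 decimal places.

d(A,B) = 0.4408, d(A,C) = 0.4408, d(B,C) = 0.3295

A–B: 10/30 sites differ → p ≈ 0.333333, d = −0.75 ln(1 − 0.444444) = 0.440839 ≈ 0.4408.
A–C: 10/30 sites differ → p ≈ 0.333333, d = −0.75 ln(1 − 0.444444) = 0.440839 ≈ 0.4408.
B–C: 8/30 sites differ → p ≈ 0.266667, d = −0.75 ln(1 − 0.355556) = 0.329526 ≈ 0.3295.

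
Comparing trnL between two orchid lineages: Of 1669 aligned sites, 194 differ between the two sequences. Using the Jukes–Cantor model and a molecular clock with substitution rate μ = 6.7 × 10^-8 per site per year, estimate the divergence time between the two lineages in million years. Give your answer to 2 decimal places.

p = 194/1669 ≈ 0.116237.
d = −(3/4) ln(1 − 4p/3) = −0.75 ln(1 − 0.154983) = −0.75 ln(0.845017)
  = −0.75 × (-0.168399) = 0.126299 substitutions/site.
Under a molecular clock d = 2μt, so t = d/(2μ) = 0.126299 / (2 × 6.7 × 10^-8) = 0.94 million years.

0.94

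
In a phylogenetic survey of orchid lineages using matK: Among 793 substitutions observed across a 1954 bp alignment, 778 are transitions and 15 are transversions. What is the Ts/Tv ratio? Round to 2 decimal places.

51.87

R = 778/15 = 51.866666… ≈ 51.87 (to 2 d.p.).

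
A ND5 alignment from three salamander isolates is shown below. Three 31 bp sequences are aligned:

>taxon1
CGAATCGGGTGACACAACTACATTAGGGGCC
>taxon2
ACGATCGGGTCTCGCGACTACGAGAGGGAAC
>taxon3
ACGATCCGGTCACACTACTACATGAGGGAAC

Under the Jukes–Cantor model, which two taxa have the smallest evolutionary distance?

taxon2 and taxon3

taxon1–taxon2: 12/31 differ, p = 0.387, d = 0.544.
taxon1–taxon3: 9/31 differ, p = 0.290, d = 0.367.
taxon2–taxon3: 6/31 differ, p = 0.194, d = 0.224.
The smallest distance is between taxon2 and taxon3.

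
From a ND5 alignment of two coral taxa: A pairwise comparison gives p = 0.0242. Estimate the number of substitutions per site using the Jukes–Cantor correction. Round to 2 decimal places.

0.02

d = −(3/4) ln(1 − 4p/3) = −0.75 ln(1 − 0.032267) = −0.75 ln(0.967733)
  = −0.75 × (-0.032799) = 0.024599 substitutions/site.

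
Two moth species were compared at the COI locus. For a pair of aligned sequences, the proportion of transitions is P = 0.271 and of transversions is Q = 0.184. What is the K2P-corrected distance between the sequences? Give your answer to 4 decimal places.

Under the Kimura two-parameter model, d = −½ ln(1 − 2P − Q) − ¼ ln(1 − 2Q).
1 − 2P − Q = 0.274, giving −½ ln(0.274) = 0.647314.
1 − 2Q = 0.632, giving −¼ ln(0.632) = 0.114716.
d = 0.647314 + 0.114716 = 0.762030.

0.7620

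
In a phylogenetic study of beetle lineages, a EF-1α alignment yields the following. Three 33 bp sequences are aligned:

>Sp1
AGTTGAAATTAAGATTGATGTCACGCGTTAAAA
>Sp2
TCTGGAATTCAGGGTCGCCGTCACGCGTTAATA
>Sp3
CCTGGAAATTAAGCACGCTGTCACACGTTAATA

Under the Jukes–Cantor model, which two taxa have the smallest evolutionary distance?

Sp2 and Sp3

Sp1–Sp2: 11/33 differ, p = 0.333, d = 0.441.
Sp1–Sp3: 9/33 differ, p = 0.273, d = 0.339.
Sp2–Sp3: 8/33 differ, p = 0.242, d = 0.293.
The smallest distance is between Sp2 and Sp3.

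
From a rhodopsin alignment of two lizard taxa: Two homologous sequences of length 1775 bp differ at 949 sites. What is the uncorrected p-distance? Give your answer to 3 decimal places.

p = 949/1775 = 0.534647… ≈ 0.535 (to 3 d.p.).

0.535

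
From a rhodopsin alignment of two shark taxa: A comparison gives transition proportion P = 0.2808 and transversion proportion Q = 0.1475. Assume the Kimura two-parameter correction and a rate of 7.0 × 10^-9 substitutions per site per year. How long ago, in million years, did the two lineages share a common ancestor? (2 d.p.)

Under the Kimura two-parameter model, d = −½ ln(1 − 2P − Q) − ¼ ln(1 − 2Q).
1 − 2P − Q = 0.2909, giving −½ ln(0.2909) = 0.617388.
1 − 2Q = 0.705, giving −¼ ln(0.705) = 0.087389.
d = 0.617388 + 0.087389 = 0.704777.
Under a molecular clock d = 2μt, so t = d/(2μ) = 0.704777 / (2 × 7.0 × 10^-9) = 50.34 million years.

50.34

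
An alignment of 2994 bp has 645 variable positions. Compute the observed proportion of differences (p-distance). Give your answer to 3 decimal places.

0.215

p = 645/2994 = 0.215430… ≈ 0.215 (to 3 d.p.).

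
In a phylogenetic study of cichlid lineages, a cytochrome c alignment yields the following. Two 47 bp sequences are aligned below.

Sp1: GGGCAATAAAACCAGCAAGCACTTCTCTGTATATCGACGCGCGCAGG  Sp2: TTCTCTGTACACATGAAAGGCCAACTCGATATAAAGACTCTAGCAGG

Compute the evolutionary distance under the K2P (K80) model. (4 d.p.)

0.9397

Of 47 sites, 2 differences are transitions and 21 are transversions, so P = 2/47 ≈ 0.042553 and Q = 21/47 ≈ 0.446809.
Under the Kimura two-parameter model, d = −½ ln(1 − 2P − Q) − ¼ ln(1 − 2Q).
1 − 2P − Q = 0.468085, giving −½ ln(0.468085) = 0.379553.
1 − 2Q = 0.106382, giving −¼ ln(0.106382) = 0.560180.
d = 0.379553 + 0.560180 = 0.939733.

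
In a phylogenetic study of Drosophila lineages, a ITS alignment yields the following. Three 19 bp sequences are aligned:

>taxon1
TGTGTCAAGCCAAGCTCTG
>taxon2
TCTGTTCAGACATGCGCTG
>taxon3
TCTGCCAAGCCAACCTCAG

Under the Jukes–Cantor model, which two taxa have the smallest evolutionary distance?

taxon1 and taxon3

taxon1–taxon2: 6/19 differ, p = 0.316, d = 0.410.
taxon1–taxon3: 4/19 differ, p = 0.211, d = 0.247.
taxon2–taxon3: 8/19 differ, p = 0.421, d = 0.618.
The smallest distance is between taxon1 and taxon3.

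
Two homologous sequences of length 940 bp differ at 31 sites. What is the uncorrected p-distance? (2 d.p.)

p = 31/940 = 0.032978… ≈ 0.03 (to 2 d.p.).

0.03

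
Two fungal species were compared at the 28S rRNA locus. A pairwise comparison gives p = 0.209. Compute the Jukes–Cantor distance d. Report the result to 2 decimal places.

0.24

d = −(3/4) ln(1 − 4p/3) = −0.75 ln(1 − 0.278667) = −0.75 ln(0.721333)
  = −0.75 × (-0.326654) = 0.244991 substitutions/site.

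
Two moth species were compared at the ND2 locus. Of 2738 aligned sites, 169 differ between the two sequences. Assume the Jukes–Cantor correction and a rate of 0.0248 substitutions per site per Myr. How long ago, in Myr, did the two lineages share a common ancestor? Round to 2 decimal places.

p = 169/2738 ≈ 0.061724.
d = −(3/4) ln(1 − 4p/3) = −0.75 ln(1 − 0.082299) = −0.75 ln(0.917701)
  = −0.75 × (-0.085884) = 0.064413 substitutions/site.
Under a molecular clock d = 2μt, so t = d/(2μ) = 0.064413 / (2 × 0.0248) = 1.30 Myr.

1.30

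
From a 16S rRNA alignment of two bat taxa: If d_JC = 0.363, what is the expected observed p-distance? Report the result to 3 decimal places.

p = (3/4)(1 − e^(−4d/3)) = 0.75 × (1 − e^(-0.484)) = 0.75 × (1 − 0.616313) = 0.287765.

0.288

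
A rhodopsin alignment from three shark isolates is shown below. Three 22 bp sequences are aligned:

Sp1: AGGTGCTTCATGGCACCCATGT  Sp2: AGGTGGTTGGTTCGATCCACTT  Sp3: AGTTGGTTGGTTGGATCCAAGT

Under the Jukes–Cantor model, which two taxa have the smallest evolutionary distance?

Sp2 and Sp3

Sp1–Sp2: 9/22 differ, p = 0.409, d = 0.591.
Sp1–Sp3: 8/22 differ, p = 0.364, d = 0.497.
Sp2–Sp3: 4/22 differ, p = 0.182, d = 0.208.
The smallest distance is between Sp2 and Sp3.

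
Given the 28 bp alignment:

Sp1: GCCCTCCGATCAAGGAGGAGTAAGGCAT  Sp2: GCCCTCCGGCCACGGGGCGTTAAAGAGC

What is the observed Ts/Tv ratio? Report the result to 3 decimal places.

Transitions are A↔G and C↔T; transversions are all other mismatches.
Transitions: 7. Transversions: 4.
R = 7/4 = 1.750.

1.750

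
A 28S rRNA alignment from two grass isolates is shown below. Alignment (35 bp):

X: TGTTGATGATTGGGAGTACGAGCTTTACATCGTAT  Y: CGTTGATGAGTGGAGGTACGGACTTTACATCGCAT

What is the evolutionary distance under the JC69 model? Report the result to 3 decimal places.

The sequences differ at 7 of 35 sites (1, 10, 14, 15, 21, 22, 33), so p = 7/35 = 0.2.
d = −(3/4) ln(1 − 4p/3) = −0.75 ln(1 − 0.266667) = −0.75 ln(0.733333)
  = −0.75 × (-0.310155) = 0.232616 substitutions/site.

0.233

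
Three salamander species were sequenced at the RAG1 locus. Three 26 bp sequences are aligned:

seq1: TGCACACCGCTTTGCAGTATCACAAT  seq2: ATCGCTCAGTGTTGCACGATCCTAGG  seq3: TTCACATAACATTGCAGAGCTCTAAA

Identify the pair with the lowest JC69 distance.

seq1 and seq3

seq1–seq2: 13/26 differ, p = 0.500, d = 0.824.
seq1–seq3: 12/26 differ, p = 0.462, d = 0.717.
seq2–seq3: 14/26 differ, p = 0.538, d = 0.949.
The smallest distance is between seq1 and seq3.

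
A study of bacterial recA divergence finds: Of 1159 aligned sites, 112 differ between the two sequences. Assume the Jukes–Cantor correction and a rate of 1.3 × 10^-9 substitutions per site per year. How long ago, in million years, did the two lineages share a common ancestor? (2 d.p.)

p = 112/1159 ≈ 0.096635.
d = −(3/4) ln(1 − 4p/3) = −0.75 ln(1 − 0.128847) = −0.75 ln(0.871153)
  = −0.75 × (-0.137938) = 0.103454 substitutions/site.
Under a molecular clock d = 2μt, so t = d/(2μ) = 0.103454 / (2 × 1.3 × 10^-9) = 39.79 million years.

39.79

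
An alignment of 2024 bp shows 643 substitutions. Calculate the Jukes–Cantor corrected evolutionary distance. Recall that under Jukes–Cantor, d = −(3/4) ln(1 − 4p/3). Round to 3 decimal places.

p = 643/2024 ≈ 0.317688.
d = −(3/4) ln(1 − 4p/3) = −0.75 ln(1 − 0.423584) = −0.75 ln(0.576416)
  = −0.75 × (-0.550926) = 0.413195 substitutions/site.

0.413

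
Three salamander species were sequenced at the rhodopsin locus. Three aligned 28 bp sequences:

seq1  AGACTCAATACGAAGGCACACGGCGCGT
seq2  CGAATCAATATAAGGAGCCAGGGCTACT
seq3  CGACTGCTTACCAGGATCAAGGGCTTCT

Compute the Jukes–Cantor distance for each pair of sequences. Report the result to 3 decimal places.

d(seq1,seq2) = 0.635, d(seq1,seq3) = 0.824, d(seq2,seq3) = 0.420

seq1–seq2: 12/28 sites differ → p ≈ 0.428571, d = −0.75 ln(1 − 0.571428) = 0.635472 ≈ 0.635.
seq1–seq3: 14/28 sites differ → p = 0.5, d = −0.75 ln(1 − 0.666667) = 0.823960 ≈ 0.824.
seq2–seq3: 9/28 sites differ → p ≈ 0.321429, d = −0.75 ln(1 − 0.428572) = 0.419713 ≈ 0.420.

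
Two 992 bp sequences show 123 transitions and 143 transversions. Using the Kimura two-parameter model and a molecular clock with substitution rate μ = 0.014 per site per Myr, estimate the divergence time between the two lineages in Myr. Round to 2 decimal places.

P = 123/992 ≈ 0.123992 and Q = 143/992 ≈ 0.144153.
Under the Kimura two-parameter model, d = −½ ln(1 − 2P − Q) − ¼ ln(1 − 2Q).
1 − 2P − Q = 0.607863, giving −½ ln(0.607863) = 0.248903.
1 − 2Q = 0.711694, giving −¼ ln(0.711694) = 0.085027.
d = 0.248903 + 0.085027 = 0.333930.
Under a molecular clock d = 2μt, so t = d/(2μ) = 0.333930 / (2 × 0.014) = 11.93 Myr.

11.93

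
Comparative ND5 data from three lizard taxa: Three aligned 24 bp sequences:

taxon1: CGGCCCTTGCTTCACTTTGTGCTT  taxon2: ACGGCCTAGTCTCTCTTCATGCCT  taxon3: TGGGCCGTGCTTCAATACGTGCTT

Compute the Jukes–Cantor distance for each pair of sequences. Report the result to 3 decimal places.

d(taxon1,taxon2) = 0.608, d(taxon1,taxon3) = 0.304, d(taxon2,taxon3) = 0.708

taxon1–taxon2: 10/24 sites differ → p ≈ 0.416667, d = −0.75 ln(1 − 0.555556) = 0.608198 ≈ 0.608.
taxon1–taxon3: 6/24 sites differ → p = 0.25, d = −0.75 ln(1 − 0.333333) = 0.304098 ≈ 0.304.
taxon2–taxon3: 11/24 sites differ → p ≈ 0.458333, d = −0.75 ln(1 − 0.611111) = 0.708346 ≈ 0.708.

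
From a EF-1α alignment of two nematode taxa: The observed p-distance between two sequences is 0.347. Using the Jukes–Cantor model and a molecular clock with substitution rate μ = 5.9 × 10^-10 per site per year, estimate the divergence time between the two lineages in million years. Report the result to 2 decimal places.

d = −(3/4) ln(1 − 4p/3) = −0.75 ln(1 − 0.462667) = −0.75 ln(0.537333)
  = −0.75 × (-0.621137) = 0.465853 substitutions/site.
Under a molecular clock d = 2μt, so t = d/(2μ) = 0.465853 / (2 × 5.9 × 10^-10) = 394.79 million years.

394.79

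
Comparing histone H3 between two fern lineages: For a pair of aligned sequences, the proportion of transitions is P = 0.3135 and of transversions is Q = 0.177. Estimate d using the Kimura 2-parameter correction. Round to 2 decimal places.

Under the Kimura two-parameter model, d = −½ ln(1 − 2P − Q) − ¼ ln(1 − 2Q).
1 − 2P − Q = 0.196, giving −½ ln(0.196) = 0.814820.
1 − 2Q = 0.646, giving −¼ ln(0.646) = 0.109239.
d = 0.814820 + 0.109239 = 0.924059.

0.92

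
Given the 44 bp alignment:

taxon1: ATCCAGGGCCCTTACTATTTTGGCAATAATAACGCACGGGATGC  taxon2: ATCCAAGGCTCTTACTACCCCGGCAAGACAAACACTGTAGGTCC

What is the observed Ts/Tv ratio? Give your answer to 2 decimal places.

1.29

Transitions are A↔G and C↔T; transversions are all other mismatches.
Transitions: 9. Transversions: 7.
R = 9/7 = 1.285714… ≈ 1.29 (to 2 d.p.).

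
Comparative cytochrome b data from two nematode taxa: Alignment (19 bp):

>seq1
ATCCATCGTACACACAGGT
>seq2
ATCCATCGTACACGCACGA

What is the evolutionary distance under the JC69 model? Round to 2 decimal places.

The sequences differ at 3 of 19 sites (14, 17, 19), so p = 3/19 ≈ 0.157895.
d = −(3/4) ln(1 − 4p/3) = −0.75 ln(1 − 0.210527) = −0.75 ln(0.789473)
  = −0.75 × (-0.236390) = 0.177293 substitutions/site.

0.18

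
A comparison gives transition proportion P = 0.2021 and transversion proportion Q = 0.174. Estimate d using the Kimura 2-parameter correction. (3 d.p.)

0.539

Under the Kimura two-parameter model, d = −½ ln(1 − 2P − Q) − ¼ ln(1 − 2Q).
1 − 2P − Q = 0.4218, giving −½ ln(0.4218) = 0.431612.
1 − 2Q = 0.652, giving −¼ ln(0.652) = 0.106928.
d = 0.431612 + 0.106928 = 0.538540.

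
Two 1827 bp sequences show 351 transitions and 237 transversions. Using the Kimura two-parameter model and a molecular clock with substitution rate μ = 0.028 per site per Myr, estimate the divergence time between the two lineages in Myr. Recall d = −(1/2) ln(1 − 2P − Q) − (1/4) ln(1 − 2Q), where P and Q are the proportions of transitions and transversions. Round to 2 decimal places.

7.78

P = 351/1827 ≈ 0.192118 and Q = 237/1827 ≈ 0.129721.
Under the Kimura two-parameter model, d = −½ ln(1 − 2P − Q) − ¼ ln(1 − 2Q).
1 − 2P − Q = 0.486043, giving −½ ln(0.486043) = 0.360729.
1 − 2Q = 0.740558, giving −¼ ln(0.740558) = 0.075088.
d = 0.360729 + 0.075088 = 0.435817.
Under a molecular clock d = 2μt, so t = d/(2μ) = 0.435817 / (2 × 0.028) = 7.78 Myr.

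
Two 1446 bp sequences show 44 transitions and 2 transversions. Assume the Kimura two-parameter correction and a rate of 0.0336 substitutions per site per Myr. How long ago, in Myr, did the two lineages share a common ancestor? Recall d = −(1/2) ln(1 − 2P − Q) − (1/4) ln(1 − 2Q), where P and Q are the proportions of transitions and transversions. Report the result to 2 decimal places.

P = 44/1446 ≈ 0.030429 and Q = 2/1446 ≈ 0.001383.
Under the Kimura two-parameter model, d = −½ ln(1 − 2P − Q) − ¼ ln(1 − 2Q).
1 − 2P − Q = 0.937759, giving −½ ln(0.937759) = 0.032131.
1 − 2Q = 0.997234, giving −¼ ln(0.997234) = 0.000692.
d = 0.032131 + 0.000692 = 0.032823.
Under a molecular clock d = 2μt, so t = d/(2μ) = 0.032823 / (2 × 0.0336) = 0.49 Myr.

0.49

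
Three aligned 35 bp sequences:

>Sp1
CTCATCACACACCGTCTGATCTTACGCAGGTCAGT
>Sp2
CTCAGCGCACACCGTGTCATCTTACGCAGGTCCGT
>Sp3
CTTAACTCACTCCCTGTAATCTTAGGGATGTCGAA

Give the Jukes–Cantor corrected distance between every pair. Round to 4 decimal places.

d(Sp1,Sp2) = 0.1585, d(Sp1,Sp3) = 0.5128, d(Sp2,Sp3) = 0.4582

Sp1–Sp2: 5/35 sites differ → p ≈ 0.142857, d = −0.75 ln(1 − 0.190476) = 0.158482 ≈ 0.1585.
Sp1–Sp3: 13/35 sites differ → p ≈ 0.371429, d = −0.75 ln(1 − 0.495239) = 0.512753 ≈ 0.5128.
Sp2–Sp3: 12/35 sites differ → p ≈ 0.342857, d = −0.75 ln(1 − 0.457143) = 0.458182 ≈ 0.4582.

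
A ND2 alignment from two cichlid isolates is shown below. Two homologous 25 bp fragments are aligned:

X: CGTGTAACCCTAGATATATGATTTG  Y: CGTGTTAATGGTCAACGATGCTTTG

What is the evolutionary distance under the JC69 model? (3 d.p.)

The sequences differ at 11 of 25 sites, so p = 11/25 = 0.44.
d = −(3/4) ln(1 − 4p/3) = −0.75 ln(1 − 0.586667) = −0.75 ln(0.413333)
  = −0.75 × (-0.883502) = 0.662627 substitutions/site.

0.663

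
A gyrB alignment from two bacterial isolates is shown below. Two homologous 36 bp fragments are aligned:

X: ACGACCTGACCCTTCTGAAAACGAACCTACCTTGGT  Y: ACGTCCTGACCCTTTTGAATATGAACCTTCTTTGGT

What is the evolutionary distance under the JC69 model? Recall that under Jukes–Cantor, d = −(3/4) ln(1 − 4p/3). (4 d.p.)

0.1885

The sequences differ at 6 of 36 sites (4, 15, 20, 22, 29, 31), so p = 6/36 ≈ 0.166667.
d = −(3/4) ln(1 − 4p/3) = −0.75 ln(1 − 0.222223) = −0.75 ln(0.777777)
  = −0.75 × (-0.251315) = 0.188486 substitutions/site.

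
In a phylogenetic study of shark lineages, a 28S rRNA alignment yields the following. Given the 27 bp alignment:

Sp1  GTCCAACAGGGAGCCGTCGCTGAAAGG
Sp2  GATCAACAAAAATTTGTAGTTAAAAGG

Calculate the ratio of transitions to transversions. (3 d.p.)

Transitions are A↔G and C↔T; transversions are all other mismatches.
Transitions: 8. Transversions: 3.
R = 8/3 = 2.666666… ≈ 2.667 (to 3 d.p.).

2.667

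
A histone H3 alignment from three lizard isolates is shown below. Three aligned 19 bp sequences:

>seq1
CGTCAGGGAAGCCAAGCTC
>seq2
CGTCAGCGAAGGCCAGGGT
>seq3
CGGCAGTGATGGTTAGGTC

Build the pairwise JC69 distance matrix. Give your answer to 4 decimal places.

d(seq1,seq2) = 0.4099, d(seq1,seq3) = 0.5068, d(seq2,seq3) = 0.5068

seq1–seq2: 6/19 sites differ → p ≈ 0.315789, d = −0.75 ln(1 − 0.421052) = 0.409907 ≈ 0.4099.
seq1–seq3: 7/19 sites differ → p ≈ 0.368421, d = −0.75 ln(1 − 0.491228) = 0.506816 ≈ 0.5068.
seq2–seq3: 7/19 sites differ → p ≈ 0.368421, d = −0.75 ln(1 − 0.491228) = 0.506816 ≈ 0.5068.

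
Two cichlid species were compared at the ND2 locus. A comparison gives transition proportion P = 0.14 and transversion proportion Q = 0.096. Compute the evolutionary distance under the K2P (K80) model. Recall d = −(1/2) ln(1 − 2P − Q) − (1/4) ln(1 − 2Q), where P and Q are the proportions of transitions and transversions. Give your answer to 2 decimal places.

Under the Kimura two-parameter model, d = −½ ln(1 − 2P − Q) − ¼ ln(1 − 2Q).
1 − 2P − Q = 0.624, giving −½ ln(0.624) = 0.235802.
1 − 2Q = 0.808, giving −¼ ln(0.808) = 0.053298.
d = 0.235802 + 0.053298 = 0.289100.

0.29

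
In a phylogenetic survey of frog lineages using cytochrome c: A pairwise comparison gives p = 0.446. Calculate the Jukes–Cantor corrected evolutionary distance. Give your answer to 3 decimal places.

0.677

d = −(3/4) ln(1 − 4p/3) = −0.75 ln(1 − 0.594667) = −0.75 ln(0.405333)
  = −0.75 × (-0.903046) = 0.677285 substitutions/site.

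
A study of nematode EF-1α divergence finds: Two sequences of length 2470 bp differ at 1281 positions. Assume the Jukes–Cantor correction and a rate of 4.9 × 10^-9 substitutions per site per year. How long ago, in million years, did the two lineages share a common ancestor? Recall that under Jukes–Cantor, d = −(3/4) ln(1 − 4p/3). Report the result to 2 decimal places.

90.00

p = 1281/2470 ≈ 0.518623.
d = −(3/4) ln(1 − 4p/3) = −0.75 ln(1 − 0.691497) = −0.75 ln(0.308503)
  = −0.75 × (-1.176024) = 0.882018 substitutions/site.
Under a molecular clock d = 2μt, so t = d/(2μ) = 0.882018 / (2 × 4.9 × 10^-9) = 90.00 million years.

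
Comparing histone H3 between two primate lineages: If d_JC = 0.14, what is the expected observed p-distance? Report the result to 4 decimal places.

0.1277

p = (3/4)(1 − e^(−4d/3)) = 0.75 × (1 − e^(-0.186667)) = 0.75 × (1 − 0.829720) = 0.127710.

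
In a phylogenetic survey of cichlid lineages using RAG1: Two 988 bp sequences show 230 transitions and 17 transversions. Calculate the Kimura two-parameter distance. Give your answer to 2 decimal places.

0.34

P = 230/988 ≈ 0.232794 and Q = 17/988 ≈ 0.017206.
Under the Kimura two-parameter model, d = −½ ln(1 − 2P − Q) − ¼ ln(1 − 2Q).
1 − 2P − Q = 0.517206, giving −½ ln(0.517206) = 0.329657.
1 − 2Q = 0.965588, giving −¼ ln(0.965588) = 0.008755.
d = 0.329657 + 0.008755 = 0.338412.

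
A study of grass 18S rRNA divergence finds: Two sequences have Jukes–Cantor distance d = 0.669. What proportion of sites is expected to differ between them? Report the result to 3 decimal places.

0.443

p = (3/4)(1 − e^(−4d/3)) = 0.75 × (1 − e^(-0.892)) = 0.75 × (1 − 0.409835) = 0.442624.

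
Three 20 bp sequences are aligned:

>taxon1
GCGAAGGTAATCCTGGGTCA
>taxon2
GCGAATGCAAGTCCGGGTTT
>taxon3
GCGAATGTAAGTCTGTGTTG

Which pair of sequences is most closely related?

taxon1–taxon2: 7/20 differ, p = 0.350, d = 0.471.
taxon1–taxon3: 6/20 differ, p = 0.300, d = 0.383.
taxon2–taxon3: 4/20 differ, p = 0.200, d = 0.233.
The smallest distance is between taxon2 and taxon3.

taxon2 and taxon3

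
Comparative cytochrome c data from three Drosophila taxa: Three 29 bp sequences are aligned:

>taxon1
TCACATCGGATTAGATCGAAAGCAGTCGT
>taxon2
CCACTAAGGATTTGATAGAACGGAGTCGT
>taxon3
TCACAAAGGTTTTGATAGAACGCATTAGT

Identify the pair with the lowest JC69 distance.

taxon1–taxon2: 8/29 differ, p = 0.276, d = 0.344.
taxon1–taxon3: 8/29 differ, p = 0.276, d = 0.344.
taxon2–taxon3: 6/29 differ, p = 0.207, d = 0.242.
The smallest distance is between taxon2 and taxon3.

taxon2 and taxon3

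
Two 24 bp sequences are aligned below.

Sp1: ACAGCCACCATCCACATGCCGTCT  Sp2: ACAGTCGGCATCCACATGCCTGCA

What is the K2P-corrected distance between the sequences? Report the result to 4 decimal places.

0.3041

Of 24 sites, 2 differences are transitions and 4 are transversions, so P = 2/24 ≈ 0.083333 and Q = 4/24 ≈ 0.166667.
Under the Kimura two-parameter model, d = −½ ln(1 − 2P − Q) − ¼ ln(1 − 2Q).
1 − 2P − Q = 0.666667, giving −½ ln(0.666667) = 0.202732.
1 − 2Q = 0.666666, giving −¼ ln(0.666666) = 0.101367.
d = 0.202732 + 0.101367 = 0.304099.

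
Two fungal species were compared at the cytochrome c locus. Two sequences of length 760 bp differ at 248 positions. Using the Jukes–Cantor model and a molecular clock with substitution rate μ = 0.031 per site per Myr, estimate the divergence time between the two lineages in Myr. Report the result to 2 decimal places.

p = 248/760 ≈ 0.326316.
d = −(3/4) ln(1 − 4p/3) = −0.75 ln(1 − 0.435088) = −0.75 ln(0.564912)
  = −0.75 × (-0.571085) = 0.428314 substitutions/site.
Under a molecular clock d = 2μt, so t = d/(2μ) = 0.428314 / (2 × 0.031) = 6.91 Myr.

6.91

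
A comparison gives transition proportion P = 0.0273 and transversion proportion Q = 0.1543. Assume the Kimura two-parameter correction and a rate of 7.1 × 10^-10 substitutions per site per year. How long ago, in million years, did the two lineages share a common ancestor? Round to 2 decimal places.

147.48

Under the Kimura two-parameter model, d = −½ ln(1 − 2P − Q) − ¼ ln(1 − 2Q).
1 − 2P − Q = 0.7911, giving −½ ln(0.7911) = 0.117165.
1 − 2Q = 0.6914, giving −¼ ln(0.6914) = 0.092259.
d = 0.117165 + 0.092259 = 0.209424.
Under a molecular clock d = 2μt, so t = d/(2μ) = 0.209424 / (2 × 7.1 × 10^-10) = 147.48 million years.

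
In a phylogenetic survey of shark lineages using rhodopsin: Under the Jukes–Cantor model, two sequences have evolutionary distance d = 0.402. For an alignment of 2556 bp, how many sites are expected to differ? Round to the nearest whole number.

795

Invert JC69: p = (3/4)(1 − e^(−4d/3)) = 0.75 × (1 − e^(-0.536)) = 0.75 × (1 − 0.585084) = 0.311187.
Expected differing sites = pL ≈ 0.311187 × 2556 = 795.393972 ≈ 795.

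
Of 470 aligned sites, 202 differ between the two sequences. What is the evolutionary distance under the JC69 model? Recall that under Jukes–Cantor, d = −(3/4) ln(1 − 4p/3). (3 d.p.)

0.638

p = 202/470 ≈ 0.429787.
d = −(3/4) ln(1 − 4p/3) = −0.75 ln(1 − 0.573049) = −0.75 ln(0.426951)
  = −0.75 × (-0.851086) = 0.638315 substitutions/site.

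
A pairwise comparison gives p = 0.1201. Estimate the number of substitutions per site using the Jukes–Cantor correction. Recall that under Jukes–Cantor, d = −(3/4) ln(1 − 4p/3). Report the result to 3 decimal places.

0.131

d = −(3/4) ln(1 − 4p/3) = −0.75 ln(1 − 0.160133) = −0.75 ln(0.839867)
  = −0.75 × (-0.174512) = 0.130884 substitutions/site.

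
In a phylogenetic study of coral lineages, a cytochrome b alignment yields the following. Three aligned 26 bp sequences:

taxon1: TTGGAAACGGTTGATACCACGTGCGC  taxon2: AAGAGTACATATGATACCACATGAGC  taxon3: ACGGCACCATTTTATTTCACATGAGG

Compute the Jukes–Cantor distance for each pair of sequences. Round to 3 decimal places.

d(taxon1,taxon2) = 0.539, d(taxon1,taxon3) = 0.717, d(taxon2,taxon3) = 0.539

taxon1–taxon2: 10/26 sites differ → p ≈ 0.384615, d = −0.75 ln(1 − 0.51282) = 0.539341 ≈ 0.539.
taxon1–taxon3: 12/26 sites differ → p ≈ 0.461538, d = −0.75 ln(1 − 0.615384) = 0.716632 ≈ 0.717.
taxon2–taxon3: 10/26 sites differ → p ≈ 0.384615, d = −0.75 ln(1 − 0.51282) = 0.539341 ≈ 0.539.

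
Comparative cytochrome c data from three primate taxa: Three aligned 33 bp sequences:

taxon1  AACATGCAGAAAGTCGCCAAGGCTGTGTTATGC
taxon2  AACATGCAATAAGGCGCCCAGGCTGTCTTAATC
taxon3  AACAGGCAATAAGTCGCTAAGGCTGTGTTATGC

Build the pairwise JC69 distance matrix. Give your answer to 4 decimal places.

d(taxon1,taxon2) = 0.2493, d(taxon1,taxon3) = 0.1322, d(taxon2,taxon3) = 0.2493

taxon1–taxon2: 7/33 sites differ → p ≈ 0.212121, d = −0.75 ln(1 − 0.282828) = 0.249330 ≈ 0.2493.
taxon1–taxon3: 4/33 sites differ → p ≈ 0.121212, d = −0.75 ln(1 − 0.161616) = 0.132209 ≈ 0.1322.
taxon2–taxon3: 7/33 sites differ → p ≈ 0.212121, d = −0.75 ln(1 − 0.282828) = 0.249330 ≈ 0.2493.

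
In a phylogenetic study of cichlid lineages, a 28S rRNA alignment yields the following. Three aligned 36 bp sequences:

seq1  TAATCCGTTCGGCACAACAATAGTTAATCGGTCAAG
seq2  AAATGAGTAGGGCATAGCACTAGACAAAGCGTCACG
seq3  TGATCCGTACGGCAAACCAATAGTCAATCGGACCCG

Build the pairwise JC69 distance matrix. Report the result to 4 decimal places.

d(seq1,seq2) = 0.5482, d(seq1,seq3) = 0.2635, d(seq2,seq3) = 0.5482

seq1–seq2: 14/36 sites differ → p ≈ 0.388889, d = −0.75 ln(1 − 0.518519) = 0.548166 ≈ 0.5482.
seq1–seq3: 8/36 sites differ → p ≈ 0.222222, d = −0.75 ln(1 − 0.296296) = 0.263548 ≈ 0.2635.
seq2–seq3: 14/36 sites differ → p ≈ 0.388889, d = −0.75 ln(1 − 0.518519) = 0.548166 ≈ 0.5482.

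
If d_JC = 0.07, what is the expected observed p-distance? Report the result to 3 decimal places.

p = (3/4)(1 − e^(−4d/3)) = 0.75 × (1 − e^(-0.093333)) = 0.75 × (1 − 0.910890) = 0.066833.

0.067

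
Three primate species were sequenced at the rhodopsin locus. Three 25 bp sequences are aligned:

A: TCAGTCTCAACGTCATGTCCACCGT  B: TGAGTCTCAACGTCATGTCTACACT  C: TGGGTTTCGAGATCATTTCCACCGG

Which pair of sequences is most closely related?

A–B: 4/25 differ, p = 0.160, d = 0.180.
A–C: 8/25 differ, p = 0.320, d = 0.417.
B–C: 10/25 differ, p = 0.400, d = 0.572.
The smallest distance is between A and B.

A and B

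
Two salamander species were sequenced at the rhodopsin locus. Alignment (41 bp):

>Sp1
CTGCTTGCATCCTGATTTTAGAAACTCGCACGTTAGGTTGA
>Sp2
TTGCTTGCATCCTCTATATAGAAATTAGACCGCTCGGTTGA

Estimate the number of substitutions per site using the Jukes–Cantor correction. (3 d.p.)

The sequences differ at 11 of 41 sites, so p = 11/41 ≈ 0.268293.
d = −(3/4) ln(1 − 4p/3) = −0.75 ln(1 − 0.357724) = −0.75 ln(0.642276)
  = −0.75 × (-0.442737) = 0.332053 substitutions/site.

0.332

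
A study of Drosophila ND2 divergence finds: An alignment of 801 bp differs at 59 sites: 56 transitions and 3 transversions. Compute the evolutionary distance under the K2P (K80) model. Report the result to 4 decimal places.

P = 56/801 ≈ 0.069913 and Q = 3/801 ≈ 0.003745.
Under the Kimura two-parameter model, d = −½ ln(1 − 2P − Q) − ¼ ln(1 − 2Q).
1 − 2P − Q = 0.856429, giving −½ ln(0.856429) = 0.077492.
1 − 2Q = 0.99251, giving −¼ ln(0.99251) = 0.001880.
d = 0.077492 + 0.001880 = 0.079372.

0.0794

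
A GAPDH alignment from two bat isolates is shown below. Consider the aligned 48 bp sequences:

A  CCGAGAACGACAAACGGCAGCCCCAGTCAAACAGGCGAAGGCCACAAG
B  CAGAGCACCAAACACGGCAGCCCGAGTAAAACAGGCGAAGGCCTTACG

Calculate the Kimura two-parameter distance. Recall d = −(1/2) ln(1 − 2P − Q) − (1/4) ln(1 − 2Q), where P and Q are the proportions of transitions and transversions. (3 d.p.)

0.248

Of 48 sites, 1 differences are transitions and 9 are transversions, so P = 1/48 ≈ 0.020833 and Q = 9/48 = 0.1875.
Under the Kimura two-parameter model, d = −½ ln(1 − 2P − Q) − ¼ ln(1 − 2Q).
1 − 2P − Q = 0.770834, giving −½ ln(0.770834) = 0.130141.
1 − 2Q = 0.625, giving −¼ ln(0.625) = 0.117501.
d = 0.130141 + 0.117501 = 0.247642.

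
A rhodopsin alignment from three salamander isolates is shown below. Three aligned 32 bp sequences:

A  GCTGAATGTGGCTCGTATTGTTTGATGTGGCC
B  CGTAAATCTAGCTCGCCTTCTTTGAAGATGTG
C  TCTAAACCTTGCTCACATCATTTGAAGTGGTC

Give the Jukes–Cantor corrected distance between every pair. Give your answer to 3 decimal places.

A–B: 13/32 sites differ → p = 0.40625, d = −0.75 ln(1 − 0.541667) = 0.585119 ≈ 0.585.
A–C: 11/32 sites differ → p = 0.34375, d = −0.75 ln(1 − 0.458333) = 0.459828 ≈ 0.460.
B–C: 11/32 sites differ → p = 0.34375, d = −0.75 ln(1 − 0.458333) = 0.459828 ≈ 0.460.

d(A,B) = 0.585, d(A,C) = 0.460, d(B,C) = 0.460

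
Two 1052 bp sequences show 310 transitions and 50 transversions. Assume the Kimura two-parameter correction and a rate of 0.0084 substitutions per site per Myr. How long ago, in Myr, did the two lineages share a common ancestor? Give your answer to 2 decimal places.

31.64

P = 310/1052 ≈ 0.294677 and Q = 50/1052 ≈ 0.047529.
Under the Kimura two-parameter model, d = −½ ln(1 − 2P − Q) − ¼ ln(1 − 2Q).
1 − 2P − Q = 0.363117, giving −½ ln(0.363117) = 0.506515.
1 − 2Q = 0.904942, giving −¼ ln(0.904942) = 0.024971.
d = 0.506515 + 0.024971 = 0.531486.
Under a molecular clock d = 2μt, so t = d/(2μ) = 0.531486 / (2 × 0.0084) = 31.64 Myr.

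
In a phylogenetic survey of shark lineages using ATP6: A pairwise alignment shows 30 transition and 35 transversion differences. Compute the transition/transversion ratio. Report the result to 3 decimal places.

R = 30/35 = 0.857142… ≈ 0.857 (to 3 d.p.).

0.857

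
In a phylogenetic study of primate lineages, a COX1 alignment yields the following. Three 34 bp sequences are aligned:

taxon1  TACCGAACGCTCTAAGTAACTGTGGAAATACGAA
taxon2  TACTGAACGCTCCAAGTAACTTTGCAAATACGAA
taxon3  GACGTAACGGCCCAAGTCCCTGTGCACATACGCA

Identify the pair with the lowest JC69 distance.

taxon1–taxon2: 4/34 differ, p = 0.118, d = 0.128.
taxon1–taxon3: 11/34 differ, p = 0.324, d = 0.423.
taxon2–taxon3: 10/34 differ, p = 0.294, d = 0.373.
The smallest distance is between taxon1 and taxon2.

taxon1 and taxon2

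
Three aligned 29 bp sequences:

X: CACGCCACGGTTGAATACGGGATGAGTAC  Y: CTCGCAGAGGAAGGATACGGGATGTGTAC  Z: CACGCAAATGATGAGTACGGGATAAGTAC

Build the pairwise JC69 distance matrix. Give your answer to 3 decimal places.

d(X,Y) = 0.344, d(X,Z) = 0.242, d(Y,Z) = 0.344

X–Y: 8/29 sites differ → p ≈ 0.275862, d = −0.75 ln(1 − 0.367816) = 0.343931 ≈ 0.344.
X–Z: 6/29 sites differ → p ≈ 0.206897, d = −0.75 ln(1 − 0.275863) = 0.242081 ≈ 0.242.
Y–Z: 8/29 sites differ → p ≈ 0.275862, d = −0.75 ln(1 − 0.367816) = 0.343931 ≈ 0.344.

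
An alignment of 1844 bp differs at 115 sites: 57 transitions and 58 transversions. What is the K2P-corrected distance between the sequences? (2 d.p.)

P = 57/1844 ≈ 0.030911 and Q = 58/1844 ≈ 0.031453.
Under the Kimura two-parameter model, d = −½ ln(1 − 2P − Q) − ¼ ln(1 − 2Q).
1 − 2P − Q = 0.906725, giving −½ ln(0.906725) = 0.048958.
1 − 2Q = 0.937094, giving −¼ ln(0.937094) = 0.016243.
d = 0.048958 + 0.016243 = 0.065201.

0.07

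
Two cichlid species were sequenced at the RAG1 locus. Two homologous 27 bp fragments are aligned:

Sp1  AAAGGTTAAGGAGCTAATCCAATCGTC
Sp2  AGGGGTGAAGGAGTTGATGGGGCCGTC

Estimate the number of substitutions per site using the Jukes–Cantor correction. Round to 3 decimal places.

0.511

The sequences differ at 10 of 27 sites (2, 3, 7, 14, 16, 19, 20, 21, 22, 23), so p = 10/27 ≈ 0.37037.
d = −(3/4) ln(1 − 4p/3) = −0.75 ln(1 − 0.493827) = −0.75 ln(0.506173)
  = −0.75 × (-0.680877) = 0.510658 substitutions/site.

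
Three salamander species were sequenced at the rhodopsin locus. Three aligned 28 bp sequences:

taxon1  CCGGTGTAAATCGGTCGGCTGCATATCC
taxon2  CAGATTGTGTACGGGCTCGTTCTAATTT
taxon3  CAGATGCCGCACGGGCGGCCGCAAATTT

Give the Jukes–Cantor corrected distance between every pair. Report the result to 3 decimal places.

taxon1–taxon2: 17/28 sites differ → p ≈ 0.607143, d = −0.75 ln(1 − 0.809524) = 1.243672 ≈ 1.244.
taxon1–taxon3: 12/28 sites differ → p ≈ 0.428571, d = −0.75 ln(1 − 0.571428) = 0.635472 ≈ 0.635.
taxon2–taxon3: 10/28 sites differ → p ≈ 0.357143, d = −0.75 ln(1 − 0.476191) = 0.484971 ≈ 0.485.

d(taxon1,taxon2) = 1.244, d(taxon1,taxon3) = 0.635, d(taxon2,taxon3) = 0.485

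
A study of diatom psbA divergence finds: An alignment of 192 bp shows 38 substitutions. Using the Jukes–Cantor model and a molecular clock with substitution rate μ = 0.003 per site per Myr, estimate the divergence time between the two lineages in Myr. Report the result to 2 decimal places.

p = 38/192 ≈ 0.197917.
d = −(3/4) ln(1 − 4p/3) = −0.75 ln(1 − 0.263889) = −0.75 ln(0.736111)
  = −0.75 × (-0.306374) = 0.229781 substitutions/site.
Under a molecular clock d = 2μt, so t = d/(2μ) = 0.229781 / (2 × 0.003) = 38.30 Myr.

38.30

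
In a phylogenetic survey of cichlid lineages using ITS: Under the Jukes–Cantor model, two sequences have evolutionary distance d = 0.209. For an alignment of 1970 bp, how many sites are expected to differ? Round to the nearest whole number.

Invert JC69: p = (3/4)(1 − e^(−4d/3)) = 0.75 × (1 − e^(-0.278667)) = 0.75 × (1 − 0.756792) = 0.182406.
Expected differing sites = pL ≈ 0.182406 × 1970 = 359.33982 ≈ 359.

359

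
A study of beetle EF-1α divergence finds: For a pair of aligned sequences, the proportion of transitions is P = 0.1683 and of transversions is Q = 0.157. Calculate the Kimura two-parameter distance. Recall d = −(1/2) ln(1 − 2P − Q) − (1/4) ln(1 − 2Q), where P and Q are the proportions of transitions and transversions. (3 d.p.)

0.434

Under the Kimura two-parameter model, d = −½ ln(1 − 2P − Q) − ¼ ln(1 − 2Q).
1 − 2P − Q = 0.5064, giving −½ ln(0.5064) = 0.340214.
1 − 2Q = 0.686, giving −¼ ln(0.686) = 0.094219.
d = 0.340214 + 0.094219 = 0.434433.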